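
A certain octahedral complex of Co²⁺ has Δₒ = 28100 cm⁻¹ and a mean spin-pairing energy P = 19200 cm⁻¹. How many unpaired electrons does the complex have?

1

Co sits in group 9; removing 2 electrons leaves Co²⁺ with 9 − 2 = 7 d electrons.
With Δₒ > P the complex is low-spin.
That gives t₂g⁶ eg¹.
Unpaired electrons: 1.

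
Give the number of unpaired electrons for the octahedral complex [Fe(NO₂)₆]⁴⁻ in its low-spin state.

Each NO₂⁻ contributes -1; 6 × (-1) = -6. With overall charge -4, Fe is in the +2 oxidation state.
Fe sits in group 8; removing 2 electrons leaves Fe²⁺ with 8 − 2 = 6 d electrons.
Configuration: t₂g⁶ eg⁰, giving 0 unpaired electrons.

0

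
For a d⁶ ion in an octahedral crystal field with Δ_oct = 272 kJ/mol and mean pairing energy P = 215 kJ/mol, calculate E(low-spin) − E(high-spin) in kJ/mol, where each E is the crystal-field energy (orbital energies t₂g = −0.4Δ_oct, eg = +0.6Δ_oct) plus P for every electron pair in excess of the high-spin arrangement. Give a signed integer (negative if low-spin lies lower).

High-spin d⁶ fills as t₂g⁴ eg² with CFSE 4(−0.4) + 2(+0.6) = -0.4Δ_oct = -109 kJ/mol.
Low-spin t₂g⁶ eg⁰ gives -2.4Δ_oct = -653 kJ/mol, but forming 2 extra pairs costs 2P = 430 kJ/mol, so E(LS) = -653 + 430 = -223 kJ/mol.
E(LS) − E(HS) = -223 − (-109) = -114 kJ/mol.

-114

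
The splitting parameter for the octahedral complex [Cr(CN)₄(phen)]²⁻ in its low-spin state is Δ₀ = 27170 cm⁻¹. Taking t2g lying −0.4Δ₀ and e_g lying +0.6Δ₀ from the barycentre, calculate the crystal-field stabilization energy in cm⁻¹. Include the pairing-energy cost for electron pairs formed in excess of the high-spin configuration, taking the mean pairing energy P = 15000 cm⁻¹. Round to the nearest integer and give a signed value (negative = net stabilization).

Ligand charges: 4×(-1) from CN⁻ and 1×(+0) from phen sum to -4; with overall charge -2, Cr is +2.
Group 6 minus oxidation state +2 gives a d⁴ configuration for Cr²⁺.
Electron filling gives t2g^4 e_g^0.
The orbital stabilization is -1.6Δ₀ = -1.6 × 27170 = -43472 cm⁻¹.
Pairing penalty: 1 pair vs 0 in the high-spin reference → 1 extra × P = 15000 cm⁻¹.
Net CFSE = -43472 + 15000 = -28472 cm⁻¹.

-28472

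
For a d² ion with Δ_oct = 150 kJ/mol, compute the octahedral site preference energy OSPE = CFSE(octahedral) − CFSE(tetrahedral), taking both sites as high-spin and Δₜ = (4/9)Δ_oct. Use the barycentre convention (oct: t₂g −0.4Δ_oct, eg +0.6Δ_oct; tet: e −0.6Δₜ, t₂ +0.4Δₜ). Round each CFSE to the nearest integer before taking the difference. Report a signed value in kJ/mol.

Octahedral high-spin t₂g² eg⁰: CFSE = -0.8 × 150 = -120 kJ/mol.
Tetrahedral: e² t₂⁰, CFSE = 2(−0.6) + 0(+0.4) = -1.2Δₜ = -1.2 × (4/9) × 150 = -80 kJ/mol.
OSPE = CFSE(oct) − CFSE(tet) = -120 − (-80) = -40 kJ/mol.

-40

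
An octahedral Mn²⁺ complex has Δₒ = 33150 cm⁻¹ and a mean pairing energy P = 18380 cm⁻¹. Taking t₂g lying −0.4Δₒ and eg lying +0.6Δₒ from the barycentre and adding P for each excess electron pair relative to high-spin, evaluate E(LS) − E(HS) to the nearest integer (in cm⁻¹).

-29540

Group 7 minus oxidation state +2 gives a d⁵ configuration for Mn²⁺.
High-spin: t₂g³ eg², CFSE = 0.0Δₒ = 0 cm⁻¹.
For low-spin the configuration is t₂g⁵ eg⁰: orbital energy -2.0 × 33150 = -66300 cm⁻¹, and 2 additional pairs relative to high-spin add 36760 cm⁻¹, giving -29540 cm⁻¹.
E(LS) − E(HS) = -29540 − (0) = -29540 cm⁻¹.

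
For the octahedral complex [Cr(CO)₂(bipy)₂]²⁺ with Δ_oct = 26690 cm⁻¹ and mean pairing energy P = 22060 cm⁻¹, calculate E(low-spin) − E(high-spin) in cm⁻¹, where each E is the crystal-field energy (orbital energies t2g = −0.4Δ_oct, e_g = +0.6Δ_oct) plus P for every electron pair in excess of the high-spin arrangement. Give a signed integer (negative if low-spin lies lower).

Ligand charges: 2×(+0) from CO and 2×(+0) from bipy sum to +0; with overall charge +2, Cr is +2.
Group 6 minus oxidation state +2 gives a d⁴ configuration for Cr²⁺.
In the high-spin limit (t2g^3 e_g^1) the orbital term is -0.6Δ_oct = -16014 cm⁻¹, with no excess pairing.
Low-spin: t2g^4 e_g^0, orbital CFSE = -1.6Δ_oct = -42704 cm⁻¹; plus 1 excess pair × P = +22060 cm⁻¹; total -20644 cm⁻¹.
The difference is -20644 − (-16014) = -4630 cm⁻¹, so low-spin lies lower.

-4630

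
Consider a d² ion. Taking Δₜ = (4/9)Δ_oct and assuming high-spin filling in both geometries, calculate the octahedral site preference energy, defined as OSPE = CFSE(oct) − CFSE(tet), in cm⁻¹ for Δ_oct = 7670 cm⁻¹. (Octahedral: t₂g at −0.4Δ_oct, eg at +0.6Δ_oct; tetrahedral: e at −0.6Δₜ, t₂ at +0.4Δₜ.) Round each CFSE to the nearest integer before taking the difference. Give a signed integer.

-2045

Octahedral (high-spin): t2g^2 e_g^0, CFSE = 2(−0.4) + 0(+0.6) = -0.8Δ_oct = -0.8 × 7670 = -6136 cm⁻¹.
In a tetrahedral site the filling is e^2 t2^0: CFSE(tet) = -1.2Δₜ = -1.2 × (4/9)(7670) = -4091 cm⁻¹.
OSPE = CFSE(oct) − CFSE(tet) = -6136 − (-4091) = -2045 cm⁻¹.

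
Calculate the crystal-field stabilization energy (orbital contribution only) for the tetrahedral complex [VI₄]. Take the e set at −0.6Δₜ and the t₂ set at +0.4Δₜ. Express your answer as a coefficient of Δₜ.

-0.6 Δₜ

Each I⁻ contributes -1; 4 × (-1) = -4. With overall charge +0, V is in the +4 oxidation state.
Group 5 minus oxidation state +4 gives a d¹ configuration for V⁴⁺.
Tetrahedral splitting is small, so the complex is high-spin.
Configuration: e¹ t₂⁰.
CFSE = 1(-0.6Δₜ) + 0(0.4Δₜ) = -0.6Δₜ + 0.0Δₜ = -0.6Δₜ.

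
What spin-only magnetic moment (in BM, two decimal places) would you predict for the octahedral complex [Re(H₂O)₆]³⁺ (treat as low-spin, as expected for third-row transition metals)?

2.83 BM

H₂O is neutral, so the +3 overall charge sits on Re: oxidation state +3.
Re³⁺: group 7, so d-count = 7 − 3 = 4.
Configuration: t₂g⁴ eg⁰ → 2 unpaired electrons.
μ(spin-only) = √[2(2+2)] = √8 ≈ 2.83 BM.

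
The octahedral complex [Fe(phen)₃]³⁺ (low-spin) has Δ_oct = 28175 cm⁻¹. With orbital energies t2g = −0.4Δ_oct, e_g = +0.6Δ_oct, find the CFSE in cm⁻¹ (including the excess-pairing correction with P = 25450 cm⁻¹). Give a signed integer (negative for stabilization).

phen is neutral, so the +3 overall charge sits on Fe: oxidation state +3.
Fe is in group 8, so Fe³⁺ is d⁵ (8 − 3 = 5).
Electron filling gives t2g^5 e_g^0.
Orbital CFSE = 5(-0.4) + 0(0.6) = -2.0Δ_oct = -2.0 × 28175 = -56350 cm⁻¹.
High-spin d⁵ would be t2g^3 e_g^2 with 0 pairs; low-spin has 2, so 2 excess pairs cost +2P = +50900 cm⁻¹.
Net CFSE = -56350 + 50900 = -5450 cm⁻¹.

-5450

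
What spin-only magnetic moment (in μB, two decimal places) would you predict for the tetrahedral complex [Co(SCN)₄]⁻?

4.90 μB

Each SCN⁻ contributes -1; 4 × (-1) = -4. With overall charge -1, Co is in the +3 oxidation state.
Co³⁺: group 9, so d-count = 9 − 3 = 6.
With tetrahedral geometry the complex is necessarily high-spin.
Configuration: e^3 t2^3 → 4 unpaired electrons.
μ(spin-only) = √[4(4+2)] = √24 ≈ 4.90 μB.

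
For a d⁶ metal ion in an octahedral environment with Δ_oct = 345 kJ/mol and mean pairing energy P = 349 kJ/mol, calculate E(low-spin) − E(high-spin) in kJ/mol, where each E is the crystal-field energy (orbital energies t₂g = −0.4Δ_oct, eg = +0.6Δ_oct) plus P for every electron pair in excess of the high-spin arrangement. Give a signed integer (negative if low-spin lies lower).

8

In the high-spin limit (t₂g⁴ eg²) the orbital term is -0.4Δ_oct = -138 kJ/mol, with no excess pairing.
For low-spin the configuration is t₂g⁶ eg⁰: orbital energy -2.4 × 345 = -828 kJ/mol, and 2 additional pairs relative to high-spin add 698 kJ/mol, giving -130 kJ/mol.
The difference is -130 − (-138) = 8 kJ/mol, so high-spin lies lower.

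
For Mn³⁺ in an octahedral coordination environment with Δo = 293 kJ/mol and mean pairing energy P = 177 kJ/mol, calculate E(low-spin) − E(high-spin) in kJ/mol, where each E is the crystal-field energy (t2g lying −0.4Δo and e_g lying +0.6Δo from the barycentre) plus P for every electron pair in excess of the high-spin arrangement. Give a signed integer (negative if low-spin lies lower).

Mn sits in group 7; removing 3 electrons leaves Mn³⁺ with 7 − 3 = 4 d electrons.
In the high-spin limit (t2g^3 e_g^1) the orbital term is -0.6Δo = -176 kJ/mol, with no excess pairing.
Low-spin t2g^4 e_g^0 gives -1.6Δo = -469 kJ/mol, but forming 1 extra pair costs 1P = 177 kJ/mol, so E(LS) = -469 + 177 = -292 kJ/mol.
Thus E(LS) − E(HS) = -116 kJ/mol.

-116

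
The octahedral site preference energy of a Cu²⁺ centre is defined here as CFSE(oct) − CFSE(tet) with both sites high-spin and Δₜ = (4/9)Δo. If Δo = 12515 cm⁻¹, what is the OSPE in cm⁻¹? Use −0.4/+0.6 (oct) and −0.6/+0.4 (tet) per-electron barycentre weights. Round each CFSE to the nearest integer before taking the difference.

Cu²⁺: group 11, so d-count = 11 − 2 = 9.
Octahedral (high-spin): t₂g⁶ eg³, CFSE = 6(−0.4) + 3(+0.6) = -0.6Δo = -0.6 × 12515 = -7509 cm⁻¹.
Tetrahedral: e⁴ t₂⁵, CFSE = 4(−0.6) + 5(+0.4) = -0.4Δₜ = -0.4 × (4/9) × 12515 = -2225 cm⁻¹.
Subtracting, OSPE = -7509 − (-2225) = -5284 cm⁻¹.

-5284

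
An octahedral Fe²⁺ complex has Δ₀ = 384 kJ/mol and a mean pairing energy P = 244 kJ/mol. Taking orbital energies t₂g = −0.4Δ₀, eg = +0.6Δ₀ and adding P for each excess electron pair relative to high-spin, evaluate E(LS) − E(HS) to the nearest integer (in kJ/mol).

-280

Group 8 minus oxidation state +2 gives a d⁶ configuration for Fe²⁺.
High-spin: t₂g⁴ eg², CFSE = -0.4Δ₀ = -154 kJ/mol.
Low-spin t₂g⁶ eg⁰ gives -2.4Δ₀ = -922 kJ/mol, but forming 2 extra pairs costs 2P = 488 kJ/mol, so E(LS) = -922 + 488 = -434 kJ/mol.
The difference is -434 − (-154) = -280 kJ/mol, so low-spin lies lower.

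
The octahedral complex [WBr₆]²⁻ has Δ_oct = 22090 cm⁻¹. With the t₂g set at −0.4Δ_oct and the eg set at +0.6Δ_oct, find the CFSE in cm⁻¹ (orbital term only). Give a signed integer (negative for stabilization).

-17672

Each Br⁻ contributes -1; 6 × (-1) = -6. With overall charge -2, W is in the +4 oxidation state.
W⁴⁺: group 6, so d-count = 6 − 4 = 2.
Configuration: t₂g² eg⁰.
CFSE(orbital) = 2×(-0.4Δ_oct) + 0×(0.6Δ_oct) = -0.8Δ_oct; with Δ_oct = 22090 cm⁻¹ that is -17672 cm⁻¹.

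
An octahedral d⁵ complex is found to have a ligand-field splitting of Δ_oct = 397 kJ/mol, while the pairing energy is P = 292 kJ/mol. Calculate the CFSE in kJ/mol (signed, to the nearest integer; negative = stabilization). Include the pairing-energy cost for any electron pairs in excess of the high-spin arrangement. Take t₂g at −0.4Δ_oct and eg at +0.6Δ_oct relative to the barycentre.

Here Δ_oct > P (397 > 292), so the low-spin state is favoured.
That gives t₂g⁵ eg⁰.
Orbital CFSE = -2.0Δ_oct = -2.0 × 397 = -794 kJ/mol.
Excess pairs vs high-spin: 2 − 0 = 2; pairing cost = +584 kJ/mol.
Net CFSE = -794 + 584 = -210 kJ/mol.

-210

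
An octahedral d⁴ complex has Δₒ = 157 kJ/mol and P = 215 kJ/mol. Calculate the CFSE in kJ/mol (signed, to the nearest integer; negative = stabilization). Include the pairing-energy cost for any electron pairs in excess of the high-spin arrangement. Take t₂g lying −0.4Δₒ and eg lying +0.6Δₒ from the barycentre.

-94

Δₒ < P, so pairing is avoided: the ground state is high-spin.
That gives t₂g³ eg¹.
Orbital CFSE = -0.6Δₒ = -0.6 × 157 = -94 kJ/mol.
High-spin has no excess pairs, so no pairing correction applies.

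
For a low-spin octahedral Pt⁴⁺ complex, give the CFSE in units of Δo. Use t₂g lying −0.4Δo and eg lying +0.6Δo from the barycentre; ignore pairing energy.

Pt is in group 10, so Pt⁴⁺ is d⁶ (10 − 4 = 6).
Configuration: t₂g⁶ eg⁰.
CFSE = 6(-0.4Δo) + 0(0.6Δo) = -2.4Δo + 0.0Δo = -2.4Δo.

-2.4 Δo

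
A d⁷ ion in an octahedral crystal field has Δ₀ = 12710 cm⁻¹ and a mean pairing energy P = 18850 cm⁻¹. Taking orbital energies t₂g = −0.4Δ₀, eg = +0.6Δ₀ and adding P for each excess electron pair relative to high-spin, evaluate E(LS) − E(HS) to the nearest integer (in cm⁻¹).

6140

In the high-spin limit (t₂g⁵ eg²) the orbital term is -0.8Δ₀ = -10168 cm⁻¹, with no excess pairing.
Low-spin: t₂g⁶ eg¹, orbital CFSE = -1.8Δ₀ = -22878 cm⁻¹; plus 1 excess pair × P = +18850 cm⁻¹; total -4028 cm⁻¹.
The difference is -4028 − (-10168) = 6140 cm⁻¹, so high-spin lies lower.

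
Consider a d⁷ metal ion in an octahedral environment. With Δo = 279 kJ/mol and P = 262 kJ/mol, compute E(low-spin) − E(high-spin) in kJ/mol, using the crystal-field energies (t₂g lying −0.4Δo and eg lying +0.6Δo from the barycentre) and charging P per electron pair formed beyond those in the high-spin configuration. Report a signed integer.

-17

High-spin d⁷ fills as t₂g⁵ eg² with CFSE 5(−0.4) + 2(+0.6) = -0.8Δo = -223 kJ/mol.
Low-spin t₂g⁶ eg¹ gives -1.8Δo = -502 kJ/mol, but forming 1 extra pair costs 1P = 262 kJ/mol, so E(LS) = -502 + 262 = -240 kJ/mol.
E(LS) − E(HS) = -240 − (-223) = -17 kJ/mol.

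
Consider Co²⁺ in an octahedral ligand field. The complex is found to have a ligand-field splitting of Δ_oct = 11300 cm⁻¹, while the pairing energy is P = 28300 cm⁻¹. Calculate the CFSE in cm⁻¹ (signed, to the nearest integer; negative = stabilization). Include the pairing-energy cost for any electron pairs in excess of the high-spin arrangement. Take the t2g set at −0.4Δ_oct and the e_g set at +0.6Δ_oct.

-9040

Co²⁺: group 9, so d-count = 9 − 2 = 7.
Since Δ_oct = 11300 cm⁻¹ < P = 28300 cm⁻¹, the complex adopts the high-spin configuration.
Configuration: t2g^5 e_g^2.
Orbital CFSE = -0.8Δ_oct = -0.8 × 11300 = -9040 cm⁻¹.
High-spin has no excess pairs, so no pairing correction applies.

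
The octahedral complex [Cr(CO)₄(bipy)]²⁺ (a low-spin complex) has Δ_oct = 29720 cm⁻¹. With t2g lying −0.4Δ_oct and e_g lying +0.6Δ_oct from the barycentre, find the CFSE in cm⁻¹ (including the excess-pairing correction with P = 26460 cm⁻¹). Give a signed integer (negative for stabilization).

-21092

Ligand charges: 4×(+0) from CO and 1×(+0) from bipy sum to +0; with overall charge +2, Cr is +2.
Group 6 minus oxidation state +2 gives a d⁴ configuration for Cr²⁺.
Electron filling gives t2g^4 e_g^0.
CFSE(orbital) = 4×(-0.4Δ_oct) + 0×(0.6Δ_oct) = -1.6Δ_oct; with Δ_oct = 29720 cm⁻¹ that is -47552 cm⁻¹.
High-spin d⁴ would be t2g^3 e_g^1 with 0 pairs; low-spin has 1, so 1 excess pair costs +1P = +26460 cm⁻¹.
Overall CFSE = -47552 + 26460 = -21092 cm⁻¹.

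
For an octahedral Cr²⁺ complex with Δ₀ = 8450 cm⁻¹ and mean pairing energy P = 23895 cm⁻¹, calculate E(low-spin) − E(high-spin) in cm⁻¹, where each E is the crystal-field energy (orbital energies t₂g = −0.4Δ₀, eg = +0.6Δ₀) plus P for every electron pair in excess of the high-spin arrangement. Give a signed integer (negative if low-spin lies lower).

Cr is in group 6, so Cr²⁺ is d⁴ (6 − 2 = 4).
High-spin: t₂g³ eg¹, CFSE = -0.6Δ₀ = -5070 cm⁻¹.
Low-spin t₂g⁴ eg⁰ gives -1.6Δ₀ = -13520 cm⁻¹, but forming 1 extra pair costs 1P = 23895 cm⁻¹, so E(LS) = -13520 + 23895 = 10375 cm⁻¹.
The difference is 10375 − (-5070) = 15445 cm⁻¹, so high-spin lies lower.

15445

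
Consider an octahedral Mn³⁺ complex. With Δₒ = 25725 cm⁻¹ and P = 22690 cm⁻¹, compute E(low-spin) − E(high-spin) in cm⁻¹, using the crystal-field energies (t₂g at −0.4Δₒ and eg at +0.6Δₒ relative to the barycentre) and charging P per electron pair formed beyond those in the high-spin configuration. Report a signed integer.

-3035

Group 7 minus oxidation state +3 gives a d⁴ configuration for Mn³⁺.
In the high-spin limit (t₂g³ eg¹) the orbital term is -0.6Δₒ = -15435 cm⁻¹, with no excess pairing.
Low-spin: t₂g⁴ eg⁰, orbital CFSE = -1.6Δₒ = -41160 cm⁻¹; plus 1 excess pair × P = +22690 cm⁻¹; total -18470 cm⁻¹.
Thus E(LS) − E(HS) = -3035 cm⁻¹.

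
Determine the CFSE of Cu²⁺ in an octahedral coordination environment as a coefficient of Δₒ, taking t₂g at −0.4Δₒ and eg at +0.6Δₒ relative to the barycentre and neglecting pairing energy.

Group 11 minus oxidation state +2 gives a d⁹ configuration for Cu²⁺.
Configuration: t₂g⁶ eg³.
CFSE = 6(-0.4Δₒ) + 3(0.6Δₒ) = -2.4Δₒ + 1.8Δₒ = -0.6Δₒ.

-0.6 Δₒ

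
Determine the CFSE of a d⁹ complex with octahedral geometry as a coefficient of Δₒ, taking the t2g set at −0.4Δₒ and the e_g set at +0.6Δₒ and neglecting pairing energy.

-0.6 Δₒ

For octahedral d⁹ the high- and low-spin configurations coincide.
Configuration: t2g^6 e_g^3.
CFSE = 6(-0.4Δₒ) + 3(0.6Δₒ) = -2.4Δₒ + 1.8Δₒ = -0.6Δₒ.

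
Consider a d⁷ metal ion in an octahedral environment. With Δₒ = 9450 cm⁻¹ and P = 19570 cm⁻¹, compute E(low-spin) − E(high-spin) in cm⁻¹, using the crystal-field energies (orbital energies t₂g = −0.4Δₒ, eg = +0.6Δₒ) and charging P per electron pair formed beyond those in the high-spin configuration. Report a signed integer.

In the high-spin limit (t₂g⁵ eg²) the orbital term is -0.8Δₒ = -7560 cm⁻¹, with no excess pairing.
For low-spin the configuration is t₂g⁶ eg¹: orbital energy -1.8 × 9450 = -17010 cm⁻¹, and 1 additional pair relative to high-spin adds 19570 cm⁻¹, giving 2560 cm⁻¹.
The difference is 2560 − (-7560) = 10120 cm⁻¹, so high-spin lies lower.

10120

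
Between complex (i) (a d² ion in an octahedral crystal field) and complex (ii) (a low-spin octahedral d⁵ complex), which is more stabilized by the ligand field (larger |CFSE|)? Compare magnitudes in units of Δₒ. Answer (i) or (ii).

(ii)

(i): t₂g² eg⁰, CFSE = -0.8Δₒ.
(ii): t₂g⁵ eg⁰, CFSE = -2.0Δₒ.
So (ii) has the larger |CFSE|.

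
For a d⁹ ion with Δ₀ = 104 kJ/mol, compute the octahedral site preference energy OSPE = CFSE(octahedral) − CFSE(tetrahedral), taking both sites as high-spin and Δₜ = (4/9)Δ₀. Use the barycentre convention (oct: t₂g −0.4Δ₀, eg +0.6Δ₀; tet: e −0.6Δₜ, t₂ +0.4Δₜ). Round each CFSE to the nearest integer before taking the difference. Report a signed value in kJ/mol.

-44

In an octahedral site d⁹ (HS) is t2g^6 e_g^3, giving CFSE(oct) = -0.6Δ₀ = -62 kJ/mol.
Tetrahedral e^4 t2^5 gives -0.4Δₜ = -0.4 × (4/9) × 104 = -18 kJ/mol.
Subtracting, OSPE = -62 − (-18) = -44 kJ/mol.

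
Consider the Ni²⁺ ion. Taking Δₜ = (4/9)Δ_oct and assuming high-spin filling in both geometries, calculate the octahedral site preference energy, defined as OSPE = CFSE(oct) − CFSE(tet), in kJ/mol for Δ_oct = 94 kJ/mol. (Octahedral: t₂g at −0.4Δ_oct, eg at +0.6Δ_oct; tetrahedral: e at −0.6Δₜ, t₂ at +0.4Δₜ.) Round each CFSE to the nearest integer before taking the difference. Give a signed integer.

Ni sits in group 10; removing 2 electrons leaves Ni²⁺ with 10 − 2 = 8 d electrons.
Octahedral high-spin t₂g⁶ eg²: CFSE = -1.2 × 94 = -113 kJ/mol.
Tetrahedral: e⁴ t₂⁴, CFSE = 4(−0.6) + 4(+0.4) = -0.8Δₜ = -0.8 × (4/9) × 94 = -33 kJ/mol.
OSPE = -113 − (-33) = -80 kJ/mol.

-80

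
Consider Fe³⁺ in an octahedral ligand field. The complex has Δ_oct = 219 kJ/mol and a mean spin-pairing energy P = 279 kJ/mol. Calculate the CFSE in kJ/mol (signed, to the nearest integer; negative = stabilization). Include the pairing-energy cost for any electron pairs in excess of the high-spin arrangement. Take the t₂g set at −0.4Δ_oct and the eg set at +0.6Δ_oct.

0

Fe sits in group 8; removing 3 electrons leaves Fe³⁺ with 8 − 3 = 5 d electrons.
Δ_oct < P, so pairing is avoided: the ground state is high-spin.
Filling d⁵ accordingly: t₂g³ eg².
Orbital CFSE = 0.0Δ_oct = 0.0 × 219 = 0 kJ/mol.
High-spin has no excess pairs, so no pairing correction applies.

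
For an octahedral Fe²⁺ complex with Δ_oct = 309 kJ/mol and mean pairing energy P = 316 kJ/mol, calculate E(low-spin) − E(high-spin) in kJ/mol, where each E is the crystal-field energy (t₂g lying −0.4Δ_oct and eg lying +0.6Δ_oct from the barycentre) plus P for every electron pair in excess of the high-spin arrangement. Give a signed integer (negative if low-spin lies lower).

Fe²⁺: group 8, so d-count = 8 − 2 = 6.
High-spin d⁶ fills as t₂g⁴ eg² with CFSE 4(−0.4) + 2(+0.6) = -0.4Δ_oct = -124 kJ/mol.
For low-spin the configuration is t₂g⁶ eg⁰: orbital energy -2.4 × 309 = -742 kJ/mol, and 2 additional pairs relative to high-spin add 632 kJ/mol, giving -110 kJ/mol.
The difference is -110 − (-124) = 14 kJ/mol, so high-spin lies lower.

14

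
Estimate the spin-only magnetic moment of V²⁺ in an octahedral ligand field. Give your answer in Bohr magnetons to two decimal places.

Group 5 minus oxidation state +2 gives a d³ configuration for V²⁺.
Configuration: t₂g³ eg⁰ → 3 unpaired electrons.
μ(spin-only) = √[3(3+2)] = √15 ≈ 3.87 Bohr magnetons.

3.87 Bohr magnetons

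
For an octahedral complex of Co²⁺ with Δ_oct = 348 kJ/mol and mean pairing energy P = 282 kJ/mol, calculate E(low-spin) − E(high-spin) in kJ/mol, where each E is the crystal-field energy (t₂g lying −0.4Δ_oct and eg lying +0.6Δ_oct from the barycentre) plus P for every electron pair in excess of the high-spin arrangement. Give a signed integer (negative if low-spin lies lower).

Co is in group 9, so Co²⁺ is d⁷ (9 − 2 = 7).
High-spin: t₂g⁵ eg², CFSE = -0.8Δ_oct = -278 kJ/mol.
Low-spin t₂g⁶ eg¹ gives -1.8Δ_oct = -626 kJ/mol, but forming 1 extra pair costs 1P = 282 kJ/mol, so E(LS) = -626 + 282 = -344 kJ/mol.
E(LS) − E(HS) = -344 − (-278) = -66 kJ/mol.

-66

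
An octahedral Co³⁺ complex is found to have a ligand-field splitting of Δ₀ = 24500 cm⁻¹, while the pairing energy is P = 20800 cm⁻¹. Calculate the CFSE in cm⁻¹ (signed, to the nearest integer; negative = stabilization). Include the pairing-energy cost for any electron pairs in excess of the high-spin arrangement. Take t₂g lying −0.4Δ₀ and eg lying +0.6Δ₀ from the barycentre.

-17200

Co³⁺: group 9, so d-count = 9 − 3 = 6.
Since Δ₀ = 24500 cm⁻¹ > P = 20800 cm⁻¹, the complex adopts the low-spin configuration.
Configuration: t₂g⁶ eg⁰.
Orbital CFSE = -2.4Δ₀ = -2.4 × 24500 = -58800 cm⁻¹.
Excess pairs vs high-spin: 3 − 1 = 2; pairing cost = +41600 cm⁻¹.
Net CFSE = -58800 + 41600 = -17200 cm⁻¹.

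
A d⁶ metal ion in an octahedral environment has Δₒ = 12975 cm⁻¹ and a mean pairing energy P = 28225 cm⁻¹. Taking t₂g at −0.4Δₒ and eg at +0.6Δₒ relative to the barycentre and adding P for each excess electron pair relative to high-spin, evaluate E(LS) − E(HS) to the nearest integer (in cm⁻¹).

30500

High-spin d⁶ fills as t₂g⁴ eg² with CFSE 4(−0.4) + 2(+0.6) = -0.4Δₒ = -5190 cm⁻¹.
Low-spin t₂g⁶ eg⁰ gives -2.4Δₒ = -31140 cm⁻¹, but forming 2 extra pairs costs 2P = 56450 cm⁻¹, so E(LS) = -31140 + 56450 = 25310 cm⁻¹.
Thus E(LS) − E(HS) = 30500 cm⁻¹.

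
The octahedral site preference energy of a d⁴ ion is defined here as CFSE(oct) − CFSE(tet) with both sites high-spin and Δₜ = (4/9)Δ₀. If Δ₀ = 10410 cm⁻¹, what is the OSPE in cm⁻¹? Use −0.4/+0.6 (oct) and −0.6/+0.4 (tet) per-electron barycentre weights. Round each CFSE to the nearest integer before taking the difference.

Octahedral high-spin t2g^3 e_g^1: CFSE = -0.6 × 10410 = -6246 cm⁻¹.
Tetrahedral e^2 t2^2 gives -0.4Δₜ = -0.4 × (4/9) × 10410 = -1851 cm⁻¹.
Subtracting, OSPE = -6246 − (-1851) = -4395 cm⁻¹.

-4395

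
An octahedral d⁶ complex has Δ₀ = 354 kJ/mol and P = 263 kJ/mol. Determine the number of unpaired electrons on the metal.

0

Since Δ₀ = 354 kJ/mol > P = 263 kJ/mol, the complex adopts the low-spin configuration.
Filling d⁶ accordingly: t2g^6 e_g^0.
Unpaired electrons: 0.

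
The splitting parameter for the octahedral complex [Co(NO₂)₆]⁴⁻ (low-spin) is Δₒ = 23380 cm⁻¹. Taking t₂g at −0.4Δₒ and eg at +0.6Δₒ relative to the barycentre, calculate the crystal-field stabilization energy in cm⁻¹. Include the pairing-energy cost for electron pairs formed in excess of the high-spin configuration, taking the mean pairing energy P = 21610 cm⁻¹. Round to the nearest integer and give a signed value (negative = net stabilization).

Each NO₂⁻ contributes -1; 6 × (-1) = -6. With overall charge -4, Co is in the +2 oxidation state.
Group 9 minus oxidation state +2 gives a d⁷ configuration for Co²⁺.
The d⁷ electrons fill as t₂g⁶ eg¹.
Orbital CFSE = 6(-0.4) + 1(0.6) = -1.8Δₒ = -1.8 × 23380 = -42084 cm⁻¹.
High-spin d⁷ would be t₂g⁵ eg² with 2 pairs; low-spin has 3, so 1 excess pair costs +1P = +21610 cm⁻¹.
Combining: -42084 + 21610 = -20474 cm⁻¹.

-20474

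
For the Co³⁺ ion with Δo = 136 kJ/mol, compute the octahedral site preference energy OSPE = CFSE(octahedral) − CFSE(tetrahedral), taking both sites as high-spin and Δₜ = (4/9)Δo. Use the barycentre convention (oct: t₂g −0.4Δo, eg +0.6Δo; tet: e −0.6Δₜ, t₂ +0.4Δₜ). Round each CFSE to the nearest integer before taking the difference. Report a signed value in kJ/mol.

-18

Co is in group 9, so Co³⁺ is d⁶ (9 − 3 = 6).
Octahedral (high-spin): t₂g⁴ eg², CFSE = 4(−0.4) + 2(+0.6) = -0.4Δo = -0.4 × 136 = -54 kJ/mol.
Tetrahedral e³ t₂³ gives -0.6Δₜ = -0.6 × (4/9) × 136 = -36 kJ/mol.
OSPE = -54 − (-36) = -18 kJ/mol.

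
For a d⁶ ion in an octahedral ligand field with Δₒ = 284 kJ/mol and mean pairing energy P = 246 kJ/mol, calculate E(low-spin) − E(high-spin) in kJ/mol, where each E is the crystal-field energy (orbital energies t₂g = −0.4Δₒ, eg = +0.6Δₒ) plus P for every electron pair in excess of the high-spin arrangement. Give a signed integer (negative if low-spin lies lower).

-76

In the high-spin limit (t₂g⁴ eg²) the orbital term is -0.4Δₒ = -114 kJ/mol, with no excess pairing.
Low-spin t₂g⁶ eg⁰ gives -2.4Δₒ = -682 kJ/mol, but forming 2 extra pairs costs 2P = 492 kJ/mol, so E(LS) = -682 + 492 = -190 kJ/mol.
E(LS) − E(HS) = -190 − (-114) = -76 kJ/mol.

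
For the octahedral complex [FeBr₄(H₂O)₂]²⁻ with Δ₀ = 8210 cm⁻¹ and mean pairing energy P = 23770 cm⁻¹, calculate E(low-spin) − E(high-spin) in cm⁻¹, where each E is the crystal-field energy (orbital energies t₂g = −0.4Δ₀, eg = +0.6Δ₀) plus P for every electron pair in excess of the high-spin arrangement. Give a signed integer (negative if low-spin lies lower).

31120

Ligand charges: 4×(-1) from Br⁻ and 2×(+0) from H₂O sum to -4; with overall charge -2, Fe is +2.
Fe sits in group 8; removing 2 electrons leaves Fe²⁺ with 8 − 2 = 6 d electrons.
High-spin: t₂g⁴ eg², CFSE = -0.4Δ₀ = -3284 cm⁻¹.
Low-spin t₂g⁶ eg⁰ gives -2.4Δ₀ = -19704 cm⁻¹, but forming 2 extra pairs costs 2P = 47540 cm⁻¹, so E(LS) = -19704 + 47540 = 27836 cm⁻¹.
Thus E(LS) − E(HS) = 31120 cm⁻¹.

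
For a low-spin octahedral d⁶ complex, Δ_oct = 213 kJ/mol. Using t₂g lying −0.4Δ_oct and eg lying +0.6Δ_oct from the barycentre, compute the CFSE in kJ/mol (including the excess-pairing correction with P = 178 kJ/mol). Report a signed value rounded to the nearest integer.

-155

Configuration: t₂g⁶ eg⁰.
Orbital CFSE = 6(-0.4) + 0(0.6) = -2.4Δ_oct = -2.4 × 213 = -511 kJ/mol.
High-spin d⁶ would be t₂g⁴ eg² with 1 pair; low-spin has 3, so 2 excess pairs cost +2P = +356 kJ/mol.
Net CFSE = -511 + 356 = -155 kJ/mol.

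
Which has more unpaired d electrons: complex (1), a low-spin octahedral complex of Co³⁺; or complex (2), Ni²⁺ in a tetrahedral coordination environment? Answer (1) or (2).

(2)

(1): Co³⁺: group 9, so d-count = 9 − 3 = 6; t₂g⁶ eg⁰ → 0 unpaired.
(2): Ni sits in group 10; removing 2 electrons leaves Ni²⁺ with 10 − 2 = 8 d electrons; Tetrahedral splitting is small, so the complex is high-spin; e⁴ t₂⁴ → 2 unpaired.
So (2) has more unpaired electrons.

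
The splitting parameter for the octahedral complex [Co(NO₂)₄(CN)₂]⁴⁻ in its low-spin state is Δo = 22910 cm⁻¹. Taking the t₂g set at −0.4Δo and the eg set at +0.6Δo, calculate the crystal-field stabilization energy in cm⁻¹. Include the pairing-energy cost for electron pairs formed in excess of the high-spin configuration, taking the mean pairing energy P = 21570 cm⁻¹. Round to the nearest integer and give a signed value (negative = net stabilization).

-19668

Ligand charges: 4×(-1) from NO₂⁻ and 2×(-1) from CN⁻ sum to -6; with overall charge -4, Co is +2.
Group 9 minus oxidation state +2 gives a d⁷ configuration for Co²⁺.
The d⁷ electrons fill as t₂g⁶ eg¹.
Orbital CFSE = 6(-0.4) + 1(0.6) = -1.8Δo = -1.8 × 22910 = -41238 cm⁻¹.
High-spin d⁷ would be t₂g⁵ eg² with 2 pairs; low-spin has 3, so 1 excess pair costs +1P = +21570 cm⁻¹.
Overall CFSE = -41238 + 21570 = -19668 cm⁻¹.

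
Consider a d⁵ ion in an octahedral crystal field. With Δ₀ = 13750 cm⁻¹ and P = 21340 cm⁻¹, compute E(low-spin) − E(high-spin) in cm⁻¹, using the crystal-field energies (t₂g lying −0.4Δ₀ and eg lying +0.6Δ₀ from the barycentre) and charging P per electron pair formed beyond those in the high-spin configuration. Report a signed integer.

High-spin d⁵ fills as t₂g³ eg² with CFSE 3(−0.4) + 2(+0.6) = 0.0Δ₀ = 0 cm⁻¹.
Low-spin t₂g⁵ eg⁰ gives -2.0Δ₀ = -27500 cm⁻¹, but forming 2 extra pairs costs 2P = 42680 cm⁻¹, so E(LS) = -27500 + 42680 = 15180 cm⁻¹.
Thus E(LS) − E(HS) = 15180 cm⁻¹.

15180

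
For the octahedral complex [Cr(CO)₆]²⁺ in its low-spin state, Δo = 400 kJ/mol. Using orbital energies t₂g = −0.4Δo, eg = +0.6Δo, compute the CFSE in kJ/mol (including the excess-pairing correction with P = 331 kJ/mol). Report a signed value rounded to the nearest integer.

-309

CO is neutral, so the +2 overall charge sits on Cr: oxidation state +2.
Cr²⁺: group 6, so d-count = 6 − 2 = 4.
Configuration: t₂g⁴ eg⁰.
CFSE(orbital) = 4×(-0.4Δo) + 0×(0.6Δo) = -1.6Δo; with Δo = 400 kJ/mol that is -640 kJ/mol.
Pairing penalty: 1 pair vs 0 in the high-spin reference → 1 extra × P = 331 kJ/mol.
Combining: -640 + 331 = -309 kJ/mol.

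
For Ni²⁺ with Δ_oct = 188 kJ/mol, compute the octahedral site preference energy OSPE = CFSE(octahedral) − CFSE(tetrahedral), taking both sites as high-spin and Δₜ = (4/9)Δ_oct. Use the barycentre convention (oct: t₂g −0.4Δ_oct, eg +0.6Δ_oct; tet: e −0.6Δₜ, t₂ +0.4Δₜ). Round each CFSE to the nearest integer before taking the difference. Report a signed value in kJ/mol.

Ni²⁺: group 10, so d-count = 10 − 2 = 8.
Octahedral (high-spin): t2g^6 e_g^2, CFSE = 6(−0.4) + 2(+0.6) = -1.2Δ_oct = -1.2 × 188 = -226 kJ/mol.
Tetrahedral e^4 t2^4 gives -0.8Δₜ = -0.8 × (4/9) × 188 = -67 kJ/mol.
OSPE = CFSE(oct) − CFSE(tet) = -226 − (-67) = -159 kJ/mol.

-159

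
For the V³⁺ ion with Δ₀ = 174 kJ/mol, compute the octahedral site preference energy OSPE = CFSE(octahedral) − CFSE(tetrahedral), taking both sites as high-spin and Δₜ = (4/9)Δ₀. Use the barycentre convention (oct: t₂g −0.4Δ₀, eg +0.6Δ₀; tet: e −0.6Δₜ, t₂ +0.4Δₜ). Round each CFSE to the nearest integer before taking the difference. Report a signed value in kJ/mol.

-46

V is in group 5, so V³⁺ is d² (5 − 3 = 2).
Octahedral (high-spin): t2g^2 e_g^0, CFSE = 2(−0.4) + 0(+0.6) = -0.8Δ₀ = -0.8 × 174 = -139 kJ/mol.
In a tetrahedral site the filling is e^2 t2^0: CFSE(tet) = -1.2Δₜ = -1.2 × (4/9)(174) = -93 kJ/mol.
OSPE = -139 − (-93) = -46 kJ/mol.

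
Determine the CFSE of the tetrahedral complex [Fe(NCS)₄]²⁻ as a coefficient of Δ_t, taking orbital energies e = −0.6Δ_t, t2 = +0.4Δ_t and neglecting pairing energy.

Each NCS⁻ contributes -1; 4 × (-1) = -4. With overall charge -2, Fe is in the +2 oxidation state.
Fe sits in group 8; removing 2 electrons leaves Fe²⁺ with 8 − 2 = 6 d electrons.
With tetrahedral geometry the complex is necessarily high-spin.
Configuration: e^3 t2^3.
CFSE = 3(-0.6Δ_t) + 3(0.4Δ_t) = -1.8Δ_t + 1.2Δ_t = -0.6Δ_t.

-0.6 Δ_t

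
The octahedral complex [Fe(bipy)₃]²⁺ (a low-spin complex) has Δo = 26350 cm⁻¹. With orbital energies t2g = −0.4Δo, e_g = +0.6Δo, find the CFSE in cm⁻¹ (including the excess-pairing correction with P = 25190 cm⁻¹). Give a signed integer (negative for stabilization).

bipy is neutral, so the +2 overall charge sits on Fe: oxidation state +2.
Group 8 minus oxidation state +2 gives a d⁶ configuration for Fe²⁺.
The d⁶ electrons fill as t2g^6 e_g^0.
CFSE(orbital) = 6×(-0.4Δo) + 0×(0.6Δo) = -2.4Δo; with Δo = 26350 cm⁻¹ that is -63240 cm⁻¹.
Relative to high-spin t2g^4 e_g^2 (1 paired), the low-spin configuration has 2 additional pairs, contributing +2 × 25190 = +50380 cm⁻¹.
Overall CFSE = -63240 + 50380 = -12860 cm⁻¹.

-12860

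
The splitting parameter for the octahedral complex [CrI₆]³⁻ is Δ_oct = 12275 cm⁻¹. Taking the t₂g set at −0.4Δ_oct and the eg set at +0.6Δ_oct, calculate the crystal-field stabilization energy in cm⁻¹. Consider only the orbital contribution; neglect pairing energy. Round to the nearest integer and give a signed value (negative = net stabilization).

Each I⁻ contributes -1; 6 × (-1) = -6. With overall charge -3, Cr is in the +3 oxidation state.
Cr sits in group 6; removing 3 electrons leaves Cr³⁺ with 6 − 3 = 3 d electrons.
For octahedral d³ the high- and low-spin configurations coincide.
Configuration: t₂g³ eg⁰.
CFSE(orbital) = 3×(-0.4Δ_oct) + 0×(0.6Δ_oct) = -1.2Δ_oct; with Δ_oct = 12275 cm⁻¹ that is -14730 cm⁻¹.

-14730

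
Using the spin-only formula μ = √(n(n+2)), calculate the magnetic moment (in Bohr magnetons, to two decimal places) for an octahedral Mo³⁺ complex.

Mo sits in group 6; removing 3 electrons leaves Mo³⁺ with 6 − 3 = 3 d electrons.
Configuration: t2g^3 e_g^0 → 3 unpaired electrons.
μ(spin-only) = √[3(3+2)] = √15 ≈ 3.87 Bohr magnetons.

3.87 Bohr magnetons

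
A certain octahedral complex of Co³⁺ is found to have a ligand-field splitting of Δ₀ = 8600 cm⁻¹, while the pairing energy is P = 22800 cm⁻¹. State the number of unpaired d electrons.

Co³⁺: group 9, so d-count = 9 − 3 = 6.
Δ₀ < P, so pairing is avoided: the ground state is high-spin.
Filling d⁶ accordingly: t₂g⁴ eg².
Unpaired electrons: 4.

4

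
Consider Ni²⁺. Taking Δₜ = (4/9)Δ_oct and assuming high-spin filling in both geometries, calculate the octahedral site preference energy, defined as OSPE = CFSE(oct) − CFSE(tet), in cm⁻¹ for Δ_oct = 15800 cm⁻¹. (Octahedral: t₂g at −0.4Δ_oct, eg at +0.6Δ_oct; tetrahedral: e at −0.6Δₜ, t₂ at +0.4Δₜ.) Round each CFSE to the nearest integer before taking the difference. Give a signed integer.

Group 10 minus oxidation state +2 gives a d⁸ configuration for Ni²⁺.
Octahedral high-spin t₂g⁶ eg²: CFSE = -1.2 × 15800 = -18960 cm⁻¹.
Tetrahedral e⁴ t₂⁴ gives -0.8Δₜ = -0.8 × (4/9) × 15800 = -5618 cm⁻¹.
OSPE = CFSE(oct) − CFSE(tet) = -18960 − (-5618) = -13342 cm⁻¹.

-13342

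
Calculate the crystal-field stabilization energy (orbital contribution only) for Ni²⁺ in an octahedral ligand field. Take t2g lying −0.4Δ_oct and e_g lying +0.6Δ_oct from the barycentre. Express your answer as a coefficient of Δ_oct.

Ni is in group 10, so Ni²⁺ is d⁸ (10 − 2 = 8).
For octahedral d⁸ the high- and low-spin configurations coincide.
Configuration: t2g^6 e_g^2.
CFSE = 6(-0.4Δ_oct) + 2(0.6Δ_oct) = -2.4Δ_oct + 1.2Δ_oct = -1.2Δ_oct.

-1.2 Δ_oct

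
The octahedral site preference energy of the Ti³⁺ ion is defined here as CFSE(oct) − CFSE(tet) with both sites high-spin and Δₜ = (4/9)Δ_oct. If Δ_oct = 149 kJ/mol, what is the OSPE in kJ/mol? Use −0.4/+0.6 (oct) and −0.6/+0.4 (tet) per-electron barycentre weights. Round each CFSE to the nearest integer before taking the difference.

-20

Group 4 minus oxidation state +3 gives a d¹ configuration for Ti³⁺.
Octahedral (high-spin): t₂g¹ eg⁰, CFSE = 1(−0.4) + 0(+0.6) = -0.4Δ_oct = -0.4 × 149 = -60 kJ/mol.
In a tetrahedral site the filling is e¹ t₂⁰: CFSE(tet) = -0.6Δₜ = -0.6 × (4/9)(149) = -40 kJ/mol.
OSPE = -60 − (-40) = -20 kJ/mol.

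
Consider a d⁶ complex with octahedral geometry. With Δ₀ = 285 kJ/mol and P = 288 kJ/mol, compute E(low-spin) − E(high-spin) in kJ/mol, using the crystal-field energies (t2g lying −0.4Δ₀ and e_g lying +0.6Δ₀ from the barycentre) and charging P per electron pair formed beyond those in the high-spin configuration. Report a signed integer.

In the high-spin limit (t2g^4 e_g^2) the orbital term is -0.4Δ₀ = -114 kJ/mol, with no excess pairing.
For low-spin the configuration is t2g^6 e_g^0: orbital energy -2.4 × 285 = -684 kJ/mol, and 2 additional pairs relative to high-spin add 576 kJ/mol, giving -108 kJ/mol.
The difference is -108 − (-114) = 6 kJ/mol, so high-spin lies lower.

6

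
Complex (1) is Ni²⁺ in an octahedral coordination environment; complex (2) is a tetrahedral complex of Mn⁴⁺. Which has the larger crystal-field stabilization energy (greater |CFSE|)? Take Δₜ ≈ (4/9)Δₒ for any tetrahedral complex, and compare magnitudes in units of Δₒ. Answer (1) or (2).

(1)

(1): Ni is in group 10, so Ni²⁺ is d⁸ (10 − 2 = 8); For octahedral d⁸ the high- and low-spin configurations coincide; t₂g⁶ eg², CFSE = -1.2Δₒ.
(2): Mn sits in group 7; removing 4 electrons leaves Mn⁴⁺ with 7 − 4 = 3 d electrons; Tetrahedral fields are weak (Δₜ ≈ 4/9 Δₒ), so electrons fill high-spin; e² t₂¹, CFSE = -0.8Δₜ ≈ -0.36Δₒ.
So (1) has the larger |CFSE|.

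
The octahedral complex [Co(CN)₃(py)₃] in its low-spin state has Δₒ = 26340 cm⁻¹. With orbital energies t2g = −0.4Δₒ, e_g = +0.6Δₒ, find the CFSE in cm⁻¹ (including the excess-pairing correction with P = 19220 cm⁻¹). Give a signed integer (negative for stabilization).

Ligand charges: 3×(-1) from CN⁻ and 3×(+0) from py sum to -3; with overall charge +0, Co is +3.
Co sits in group 9; removing 3 electrons leaves Co³⁺ with 9 − 3 = 6 d electrons.
The d⁶ electrons fill as t2g^6 e_g^0.
CFSE(orbital) = 6×(-0.4Δₒ) + 0×(0.6Δₒ) = -2.4Δₒ; with Δₒ = 26340 cm⁻¹ that is -63216 cm⁻¹.
Relative to high-spin t2g^4 e_g^2 (1 paired), the low-spin configuration has 2 additional pairs, contributing +2 × 19220 = +38440 cm⁻¹.
Net CFSE = -63216 + 38440 = -24776 cm⁻¹.

-24776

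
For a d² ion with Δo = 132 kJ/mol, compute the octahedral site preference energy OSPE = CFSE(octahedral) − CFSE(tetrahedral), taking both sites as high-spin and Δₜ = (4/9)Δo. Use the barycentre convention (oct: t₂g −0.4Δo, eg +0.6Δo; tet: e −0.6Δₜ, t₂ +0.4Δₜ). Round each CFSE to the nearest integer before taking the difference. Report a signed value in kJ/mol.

-36

In an octahedral site d² (HS) is t₂g² eg⁰, giving CFSE(oct) = -0.8Δo = -106 kJ/mol.
In a tetrahedral site the filling is e² t₂⁰: CFSE(tet) = -1.2Δₜ = -1.2 × (4/9)(132) = -70 kJ/mol.
OSPE = -106 − (-70) = -36 kJ/mol.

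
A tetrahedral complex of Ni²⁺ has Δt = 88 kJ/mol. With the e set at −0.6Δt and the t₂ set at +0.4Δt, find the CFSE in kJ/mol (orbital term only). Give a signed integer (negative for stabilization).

Ni sits in group 10; removing 2 electrons leaves Ni²⁺ with 10 − 2 = 8 d electrons.
With tetrahedral geometry the complex is necessarily high-spin.
The d⁸ electrons fill as e⁴ t₂⁴.
Orbital CFSE = 4(-0.6) + 4(0.4) = -0.8Δt = -0.8 × 88 = -70 kJ/mol.

-70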